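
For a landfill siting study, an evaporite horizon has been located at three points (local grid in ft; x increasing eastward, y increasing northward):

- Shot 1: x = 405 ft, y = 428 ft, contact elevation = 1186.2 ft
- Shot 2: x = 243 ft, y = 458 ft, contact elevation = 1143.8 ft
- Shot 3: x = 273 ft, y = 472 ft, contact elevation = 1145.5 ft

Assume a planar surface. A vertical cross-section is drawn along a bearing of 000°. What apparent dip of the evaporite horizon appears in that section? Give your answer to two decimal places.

Let the plane be z = a·x + b·y + c.
Shot 2−Shot 1: −162a + 30b = −42.4;  Shot 3−Shot 1: −132a + 44b = −40.7.
Solving gives a = 0.20347, b = −0.31458.
Unit vector along 000° is (sin 0°, cos 0°) = (0.0000, 1.0000).
Slope in that direction = a·(0.0000) + b·(1.0000) = −0.31458.
Apparent dip = arctan|0.31458| = 17.46° (true dip is 20.5°, so apparent ≤ true as expected).

17.46°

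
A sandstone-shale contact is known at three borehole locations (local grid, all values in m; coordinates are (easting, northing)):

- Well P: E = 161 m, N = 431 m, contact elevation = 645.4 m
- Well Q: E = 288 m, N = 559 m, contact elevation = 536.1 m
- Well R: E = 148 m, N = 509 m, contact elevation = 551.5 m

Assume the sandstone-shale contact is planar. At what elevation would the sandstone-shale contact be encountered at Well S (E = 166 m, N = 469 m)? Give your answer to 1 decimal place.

Two edge vectors: Well P→Well Q = (127, 128, -109.3), Well P→Well R = (-13, 78, -93.9).
Normal n = (Well P→Well Q) × (Well P→Well R) = (-3493.8, 13346.2, 11570).
So ∂z/∂E = −n_x/n_z = 0.30197 and ∂z/∂N = −n_y/n_z = −1.15352.
Intercept c from Well P: 645.4 − 48.62 + 497.17 = 1093.95.
At (166, 469): z = 50.1 − 541.0 + 1093.95 = 603.1 m.

603.1 m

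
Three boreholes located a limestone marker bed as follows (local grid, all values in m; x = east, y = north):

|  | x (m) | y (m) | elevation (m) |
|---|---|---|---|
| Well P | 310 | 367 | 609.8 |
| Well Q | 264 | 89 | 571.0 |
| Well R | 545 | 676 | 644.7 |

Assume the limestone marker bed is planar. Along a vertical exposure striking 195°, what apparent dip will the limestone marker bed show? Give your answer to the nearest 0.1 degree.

Two edge vectors: Well P→Well Q = (-46, -278, -38.8), Well P→Well R = (235, 309, 34.9).
Normal n = (Well P→Well Q) × (Well P→Well R) = (2287, -7512.6, 51116).
So ∂z/∂x = −n_x/n_z = −0.04474 and ∂z/∂y = −n_y/n_z = 0.14697.
Unit vector along 195° is (sin 195°, cos 195°) = (-0.2588, -0.9659).
Slope in that direction = a·(-0.2588) + b·(-0.9659) = −0.13038.
Apparent dip = arctan|0.13038| = 7.4° (true dip is 8.7°, so apparent ≤ true as expected).

7.4°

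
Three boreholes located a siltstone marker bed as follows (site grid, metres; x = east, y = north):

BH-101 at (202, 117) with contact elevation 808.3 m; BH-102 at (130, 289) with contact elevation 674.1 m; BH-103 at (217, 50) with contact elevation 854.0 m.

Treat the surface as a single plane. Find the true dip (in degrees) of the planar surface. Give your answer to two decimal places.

37.25°

Two edge vectors: BH-101→BH-102 = (-72, 172, -134.2), BH-101→BH-103 = (15, -67, 45.7).
Normal n = (BH-101→BH-102) × (BH-101→BH-103) = (-1131, 1277.4, 2244).
So ∂z/∂x = −n_x/n_z = 0.50401 and ∂z/∂y = −n_y/n_z = −0.56925.
Gradient magnitude |∇z| = √(a² + b²) = √(0.25403 + 0.32405) = 0.76031.
True dip = arctan(0.76031) = 37.25°, dipping toward NW (azimuth ≈ 318°).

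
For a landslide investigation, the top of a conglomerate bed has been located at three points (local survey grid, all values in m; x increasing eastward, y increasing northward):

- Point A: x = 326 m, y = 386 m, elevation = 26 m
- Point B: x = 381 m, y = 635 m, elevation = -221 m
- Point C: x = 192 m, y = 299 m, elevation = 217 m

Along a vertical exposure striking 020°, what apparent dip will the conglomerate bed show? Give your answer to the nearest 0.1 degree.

Two edge vectors: Point A→Point B = (55, 249, -247), Point A→Point C = (-134, -87, 191).
Normal n = (Point A→Point B) × (Point A→Point C) = (26070, 22593, 28581).
So ∂z/∂x = −n_x/n_z = −0.91214 and ∂z/∂y = −n_y/n_z = −0.79049.
Unit vector along 020° is (sin 20°, cos 20°) = (0.3420, 0.9397).
Slope in that direction = a·(0.3420) + b·(0.9397) = −1.05479.
Apparent dip = arctan|1.05479| = 46.5° (true dip is 50.4°, so apparent ≤ true as expected).

46.5°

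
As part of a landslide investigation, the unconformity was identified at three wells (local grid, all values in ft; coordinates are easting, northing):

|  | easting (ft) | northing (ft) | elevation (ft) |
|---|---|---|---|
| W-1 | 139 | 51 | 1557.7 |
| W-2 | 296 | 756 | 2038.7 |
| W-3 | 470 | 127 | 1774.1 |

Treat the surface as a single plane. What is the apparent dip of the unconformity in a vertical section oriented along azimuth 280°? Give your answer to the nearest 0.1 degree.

Two edge vectors: W-1→W-2 = (157, 705, 481), W-1→W-3 = (331, 76, 216.4).
Normal n = (W-1→W-2) × (W-1→W-3) = (116006, 125236.2, -221423).
So ∂z/∂easting = −n_x/n_z = 0.52391 and ∂z/∂northing = −n_y/n_z = 0.56560.
Unit vector along 280° is (sin 280°, cos 280°) = (-0.9848, 0.1736).
Slope in that direction = a·(-0.9848) + b·(0.1736) = −0.41774.
Apparent dip = arctan|0.41774| = 22.7° (true dip is 37.6°, so apparent ≤ true as expected).

22.7°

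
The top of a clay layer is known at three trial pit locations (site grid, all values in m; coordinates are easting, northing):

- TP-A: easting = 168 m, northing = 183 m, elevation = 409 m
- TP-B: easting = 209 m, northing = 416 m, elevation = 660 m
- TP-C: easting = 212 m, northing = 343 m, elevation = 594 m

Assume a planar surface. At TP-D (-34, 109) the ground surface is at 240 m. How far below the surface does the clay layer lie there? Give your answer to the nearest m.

61 m

Two edge vectors: TP-A→TP-B = (41, 233, 251), TP-A→TP-C = (44, 160, 185).
Normal n = (TP-A→TP-B) × (TP-A→TP-C) = (2945, 3459, -3692).
So ∂z/∂easting = −n_x/n_z = 0.79767 and ∂z/∂northing = −n_y/n_z = 0.93689.
Intercept c from TP-A: 409 − 134.01 − 171.45 = 103.54.
At (-34, 109): z_contact = −27.1 + 102.1 + 103.54 = 178.5 m.
Depth below ground = 240 − 178.5 = 61 m.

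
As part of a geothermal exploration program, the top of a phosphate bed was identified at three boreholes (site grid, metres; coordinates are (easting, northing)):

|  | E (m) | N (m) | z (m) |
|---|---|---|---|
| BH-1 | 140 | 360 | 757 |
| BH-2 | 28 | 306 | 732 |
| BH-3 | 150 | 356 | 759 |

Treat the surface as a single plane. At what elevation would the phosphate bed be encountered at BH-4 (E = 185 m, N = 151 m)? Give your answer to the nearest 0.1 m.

761.0 m

Let the plane be z = a·E + b·N + c.
BH-2−BH-1: −112a − 54b = −25;  BH-3−BH-1: 10a − 4b = 2.
Solving gives a = 0.21053, b = 0.02632.
Then c = 757 − a·140 − b·360 = 718.05.
At (185, 151): z = 38.9 + 4.0 + 718.05 = 761.0 m.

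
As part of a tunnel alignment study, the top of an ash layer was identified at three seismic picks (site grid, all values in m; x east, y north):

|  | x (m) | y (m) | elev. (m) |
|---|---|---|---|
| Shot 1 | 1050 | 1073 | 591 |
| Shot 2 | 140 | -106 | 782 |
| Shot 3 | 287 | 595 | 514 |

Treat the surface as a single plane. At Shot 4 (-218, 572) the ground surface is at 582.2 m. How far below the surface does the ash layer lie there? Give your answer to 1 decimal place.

Two edge vectors: Shot 1→Shot 2 = (-910, -1179, 191), Shot 1→Shot 3 = (-763, -478, -77).
Normal n = (Shot 1→Shot 2) × (Shot 1→Shot 3) = (182081, -215803, -464597).
So ∂z/∂x = −n_x/n_z = 0.391912 and ∂z/∂y = −n_y/n_z = −0.464495.
Intercept c from Shot 1: 591 − 411.51 + 498.40 = 677.90.
At (-218, 572): z_contact = −85.44 − 265.69 + 677.90 = 326.77 m.
Depth below ground = 582.2 − 326.77 = 255.4 m.

255.4 m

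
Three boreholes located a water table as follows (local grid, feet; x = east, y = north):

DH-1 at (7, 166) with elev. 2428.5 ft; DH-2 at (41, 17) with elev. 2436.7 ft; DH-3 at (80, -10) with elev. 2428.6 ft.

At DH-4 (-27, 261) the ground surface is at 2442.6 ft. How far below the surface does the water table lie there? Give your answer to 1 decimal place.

Two edge vectors: DH-1→DH-2 = (34, -149, 8.2), DH-1→DH-3 = (73, -176, 0.1).
Normal n = (DH-1→DH-2) × (DH-1→DH-3) = (1428.3, 595.2, 4893).
So ∂z/∂x = −n_x/n_z = −0.29191 and ∂z/∂y = −n_y/n_z = −0.12164.
Intercept c from DH-1: 2428.5 + 2.04 + 20.19 = 2450.74.
At (-27, 261): z_contact = 7.88 − 31.75 + 2450.74 = 2426.87 ft.
Depth below ground = 2442.6 − 2426.87 = 15.7 ft.

15.7 ft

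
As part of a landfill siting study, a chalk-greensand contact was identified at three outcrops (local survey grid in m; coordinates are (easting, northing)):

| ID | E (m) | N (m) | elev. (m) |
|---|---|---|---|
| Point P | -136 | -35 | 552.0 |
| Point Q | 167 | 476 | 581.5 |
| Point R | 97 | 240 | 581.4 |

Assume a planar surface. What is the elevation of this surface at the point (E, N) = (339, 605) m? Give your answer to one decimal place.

607.4 m

Two edge vectors: Point P→Point Q = (303, 511, 29.5), Point P→Point R = (233, 275, 29.4).
Normal n = (Point P→Point Q) × (Point P→Point R) = (6910.9, -2034.7, -35738).
So ∂z/∂E = −n_x/n_z = 0.19338 and ∂z/∂N = −n_y/n_z = −0.05693.
Intercept c from Point P: 552 + 26.30 − 1.99 = 576.31.
At (339, 605): z = 65.6 − 34.4 + 576.31 = 607.4 m.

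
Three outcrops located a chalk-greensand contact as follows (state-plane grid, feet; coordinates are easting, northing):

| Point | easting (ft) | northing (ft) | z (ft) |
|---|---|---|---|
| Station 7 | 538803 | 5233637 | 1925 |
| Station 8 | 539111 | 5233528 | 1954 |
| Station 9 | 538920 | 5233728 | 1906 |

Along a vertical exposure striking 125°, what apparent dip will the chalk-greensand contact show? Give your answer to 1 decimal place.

Two edge vectors: Station 7→Station 8 = (308, -109, 29), Station 7→Station 9 = (117, 91, -19).
Normal n = (Station 7→Station 8) × (Station 7→Station 9) = (-568, 9245, 40781).
So ∂z/∂easting = −n_x/n_z = 0.01393 and ∂z/∂northing = −n_y/n_z = −0.22670.
Unit vector along 125° is (sin 125°, cos 125°) = (0.8192, -0.5736).
Slope in that direction = a·(0.8192) + b·(-0.5736) = 0.14144.
Apparent dip = arctan|0.14144| = 8.1° (true dip is 12.8°, so apparent ≤ true as expected).

8.1°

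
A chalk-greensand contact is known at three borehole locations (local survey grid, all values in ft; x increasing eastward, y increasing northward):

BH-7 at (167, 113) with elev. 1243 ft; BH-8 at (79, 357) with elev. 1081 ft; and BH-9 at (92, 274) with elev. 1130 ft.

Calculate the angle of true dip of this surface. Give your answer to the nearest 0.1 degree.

32.8°

Let the plane be z = a·x + b·y + c.
BH-8−BH-7: −88a + 244b = −162;  BH-9−BH-7: −75a + 161b = −113.
Solving gives a = 0.36060, b = −0.53388.
Gradient magnitude |∇z| = √(a² + b²) = √(0.13003 + 0.28503) = 0.64425.
True dip = arctan(0.64425) = 32.8°, dipping toward NW (azimuth ≈ 326°).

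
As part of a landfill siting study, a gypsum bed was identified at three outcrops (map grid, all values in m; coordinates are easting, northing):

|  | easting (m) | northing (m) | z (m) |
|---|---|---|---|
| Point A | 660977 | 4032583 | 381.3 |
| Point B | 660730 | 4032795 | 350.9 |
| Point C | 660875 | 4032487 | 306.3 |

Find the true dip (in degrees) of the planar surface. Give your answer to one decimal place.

Let the plane be z = a·easting + b·northing + c.
Point B−Point A: −247a + 212b = −30.4;  Point C−Point A: −102a − 96b = −75.
Solving gives a = 0.41509, b = 0.34022.
Gradient magnitude |∇z| = √(a² + b²) = √(0.17230 + 0.11575) = 0.53670.
True dip = arctan(0.53670) = 28.2°, dipping toward SW (azimuth ≈ 231°).

28.2°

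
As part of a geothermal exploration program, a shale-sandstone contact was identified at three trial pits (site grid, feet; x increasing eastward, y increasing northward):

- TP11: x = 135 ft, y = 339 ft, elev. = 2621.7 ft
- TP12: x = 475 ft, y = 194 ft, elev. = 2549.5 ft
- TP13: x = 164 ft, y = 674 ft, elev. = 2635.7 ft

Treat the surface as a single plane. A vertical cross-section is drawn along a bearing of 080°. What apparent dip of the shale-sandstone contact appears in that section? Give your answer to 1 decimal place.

9.9°

Two edge vectors: TP11→TP12 = (340, -145, -72.2), TP11→TP13 = (29, 335, 14).
Normal n = (TP11→TP12) × (TP11→TP13) = (22157, -6853.8, 118105).
So ∂z/∂x = −n_x/n_z = −0.18760 and ∂z/∂y = −n_y/n_z = 0.05803.
Unit vector along 080° is (sin 80°, cos 80°) = (0.9848, 0.1736).
Slope in that direction = a·(0.9848) + b·(0.1736) = −0.17468.
Apparent dip = arctan|0.17468| = 9.9° (true dip is 11.1°, so apparent ≤ true as expected).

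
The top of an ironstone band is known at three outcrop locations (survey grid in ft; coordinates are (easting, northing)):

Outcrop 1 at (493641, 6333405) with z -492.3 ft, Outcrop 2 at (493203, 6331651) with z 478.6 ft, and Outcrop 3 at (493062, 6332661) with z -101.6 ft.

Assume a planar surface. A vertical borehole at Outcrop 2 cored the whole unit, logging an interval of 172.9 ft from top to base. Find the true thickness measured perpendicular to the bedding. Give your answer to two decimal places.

Two edge vectors: Outcrop 1→Outcrop 2 = (-438, -1754, 970.9), Outcrop 1→Outcrop 3 = (-579, -744, 390.7).
Normal n = (Outcrop 1→Outcrop 2) × (Outcrop 1→Outcrop 3) = (37061.8, -391024.5, -689694).
So ∂z/∂E = −n_x/n_z = 0.05374 and ∂z/∂N = −n_y/n_z = −0.56695.
|∇z| = √(a²+b²) = 0.56949, so dip δ = arctan(0.56949) = 29.66°.
True thickness = vertical thickness × cos δ = 172.9 × cos 29.66° = 150.24 ft.

150.24 ft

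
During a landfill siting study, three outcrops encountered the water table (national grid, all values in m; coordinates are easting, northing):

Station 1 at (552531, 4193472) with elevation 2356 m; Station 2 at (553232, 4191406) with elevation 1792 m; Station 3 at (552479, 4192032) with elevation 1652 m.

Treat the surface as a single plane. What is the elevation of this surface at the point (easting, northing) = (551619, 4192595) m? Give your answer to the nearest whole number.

Let the plane be z = a·easting + b·northing + c.
Station 2−Station 1: 701a − 2066b = −564;  Station 3−Station 1: −52a − 1440b = −704.
Solving gives a = 0.57509186, b = 0.46812168.
Then c = 2356 − a·552531 − b·4193472 = −2278455.25.
At (551619, 4192595): z = 317231.6 + 1962644.6 − 2278455.25 = 1421.0 m.

1421 m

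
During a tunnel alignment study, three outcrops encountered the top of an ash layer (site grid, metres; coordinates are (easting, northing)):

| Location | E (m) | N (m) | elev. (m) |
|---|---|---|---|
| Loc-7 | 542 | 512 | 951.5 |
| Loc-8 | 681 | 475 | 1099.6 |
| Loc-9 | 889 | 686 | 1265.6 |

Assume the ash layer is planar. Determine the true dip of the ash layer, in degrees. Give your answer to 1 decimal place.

45.9°

Two edge vectors: Loc-7→Loc-8 = (139, -37, 148.1), Loc-7→Loc-9 = (347, 174, 314.1).
Normal n = (Loc-7→Loc-8) × (Loc-7→Loc-9) = (-37391.1, 7730.8, 37025).
So ∂z/∂E = −n_x/n_z = 1.00989 and ∂z/∂N = −n_y/n_z = −0.20880.
Gradient magnitude |∇z| = √(a² + b²) = √(1.01987 + 0.04360) = 1.03125.
True dip = arctan(1.03125) = 45.9°, dipping toward WNW (azimuth ≈ 282°).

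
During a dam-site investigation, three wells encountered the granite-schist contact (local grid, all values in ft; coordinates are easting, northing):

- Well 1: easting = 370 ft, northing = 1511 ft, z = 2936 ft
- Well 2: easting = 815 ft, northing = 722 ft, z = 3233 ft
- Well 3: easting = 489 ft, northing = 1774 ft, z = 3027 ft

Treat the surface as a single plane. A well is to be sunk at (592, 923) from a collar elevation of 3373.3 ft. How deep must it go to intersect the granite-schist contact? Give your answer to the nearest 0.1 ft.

293.9 ft

Two edge vectors: Well 1→Well 2 = (445, -789, 297), Well 1→Well 3 = (119, 263, 91).
Normal n = (Well 1→Well 2) × (Well 1→Well 3) = (-149910, -5152, 210926).
So ∂z/∂easting = −n_x/n_z = 0.710723 and ∂z/∂northing = −n_y/n_z = 0.024426.
Intercept c from Well 1: 2936 − 262.97 − 36.91 = 2636.13.
At (592, 923): z_contact = 420.75 + 22.54 + 2636.13 = 3079.42 ft.
Depth below ground = 3373.3 − 3079.42 = 293.9 ft.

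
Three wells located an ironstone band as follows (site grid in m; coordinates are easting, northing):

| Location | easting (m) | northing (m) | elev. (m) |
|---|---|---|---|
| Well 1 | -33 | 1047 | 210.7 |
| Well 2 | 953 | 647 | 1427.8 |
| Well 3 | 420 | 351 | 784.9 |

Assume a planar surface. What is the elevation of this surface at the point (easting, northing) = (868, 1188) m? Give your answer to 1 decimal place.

Two edge vectors: Well 1→Well 2 = (986, -400, 1217.1), Well 1→Well 3 = (453, -696, 574.2).
Normal n = (Well 1→Well 2) × (Well 1→Well 3) = (617421.6, -14814.9, -505056).
So ∂z/∂easting = −n_x/n_z = 1.222481 and ∂z/∂northing = −n_y/n_z = −0.029333.
Intercept c from Well 1: 210.7 + 40.34 + 30.71 = 281.75.
At (868, 1188): z = 1061.1 − 34.8 + 281.75 = 1308.0 m.

1308.0 m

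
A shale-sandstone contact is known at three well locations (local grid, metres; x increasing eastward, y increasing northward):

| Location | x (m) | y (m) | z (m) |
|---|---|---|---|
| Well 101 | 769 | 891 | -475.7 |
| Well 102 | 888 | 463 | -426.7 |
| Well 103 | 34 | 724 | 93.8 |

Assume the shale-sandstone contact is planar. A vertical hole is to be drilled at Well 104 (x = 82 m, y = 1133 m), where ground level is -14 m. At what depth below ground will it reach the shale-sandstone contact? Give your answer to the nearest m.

53 m

Two edge vectors: Well 101→Well 102 = (119, -428, 49), Well 101→Well 103 = (-735, -167, 569.5).
Normal n = (Well 101→Well 102) × (Well 101→Well 103) = (-235563, -103785.5, -334453).
So ∂z/∂x = −n_x/n_z = −0.70432 and ∂z/∂y = −n_y/n_z = −0.31031.
Intercept c from Well 101: -475.7 + 541.62 + 276.49 = 342.41.
At (82, 1133): z_contact = −57.8 − 351.6 + 342.41 = -66.9 m.
Depth below ground = -14 − (-66.9) = 53 m.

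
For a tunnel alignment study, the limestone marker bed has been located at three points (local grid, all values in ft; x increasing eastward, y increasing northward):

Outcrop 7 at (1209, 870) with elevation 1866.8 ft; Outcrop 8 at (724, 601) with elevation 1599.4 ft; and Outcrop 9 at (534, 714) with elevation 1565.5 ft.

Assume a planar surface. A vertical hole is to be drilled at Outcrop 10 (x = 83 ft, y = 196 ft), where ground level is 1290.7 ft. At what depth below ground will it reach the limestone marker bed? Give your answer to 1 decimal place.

60.8 ft

Two edge vectors: Outcrop 7→Outcrop 8 = (-485, -269, -267.4), Outcrop 7→Outcrop 9 = (-675, -156, -301.3).
Normal n = (Outcrop 7→Outcrop 8) × (Outcrop 7→Outcrop 9) = (39335.3, 34364.5, -105915).
So ∂z/∂x = −n_x/n_z = 0.371386 and ∂z/∂y = −n_y/n_z = 0.324454.
Intercept c from Outcrop 7: 1866.8 − 449.01 − 282.27 = 1135.52.
At (83, 196): z_contact = 30.83 + 63.59 + 1135.52 = 1229.94 ft.
Depth below ground = 1290.7 − 1229.94 = 60.8 ft.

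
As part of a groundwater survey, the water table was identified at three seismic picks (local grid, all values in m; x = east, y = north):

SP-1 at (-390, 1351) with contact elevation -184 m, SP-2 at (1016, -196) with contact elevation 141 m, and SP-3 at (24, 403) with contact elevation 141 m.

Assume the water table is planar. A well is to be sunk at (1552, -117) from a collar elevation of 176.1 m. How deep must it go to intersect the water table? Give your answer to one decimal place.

Let the plane be z = a·x + b·y + c.
SP-2−SP-1: 1406a − 1547b = 325;  SP-3−SP-1: 414a − 948b = 325.
Solving gives a = −0.281148, b = −0.465607.
Then c = -184 − a·-390 − b·1351 = 335.39.
At (1552, -117): z_contact = −436.34 + 54.48 + 335.39 = -46.48 m.
Depth below ground = 176.1 − (-46.48) = 222.6 m.

222.6 m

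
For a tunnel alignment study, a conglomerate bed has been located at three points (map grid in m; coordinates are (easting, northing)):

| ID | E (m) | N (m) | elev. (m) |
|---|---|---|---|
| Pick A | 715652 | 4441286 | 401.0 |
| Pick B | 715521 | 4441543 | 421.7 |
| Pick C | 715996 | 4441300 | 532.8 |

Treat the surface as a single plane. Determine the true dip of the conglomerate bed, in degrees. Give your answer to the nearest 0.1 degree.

Let the plane be z = a·E + b·N + c.
Pick B−Pick A: −131a + 257b = 20.7;  Pick C−Pick A: 344a + 14b = 131.8.
Solving gives a = 0.37214, b = 0.27024.
Gradient magnitude |∇z| = √(a² + b²) = √(0.13849 + 0.07303) = 0.45991.
True dip = arctan(0.45991) = 24.7°, dipping toward SW (azimuth ≈ 234°).

24.7°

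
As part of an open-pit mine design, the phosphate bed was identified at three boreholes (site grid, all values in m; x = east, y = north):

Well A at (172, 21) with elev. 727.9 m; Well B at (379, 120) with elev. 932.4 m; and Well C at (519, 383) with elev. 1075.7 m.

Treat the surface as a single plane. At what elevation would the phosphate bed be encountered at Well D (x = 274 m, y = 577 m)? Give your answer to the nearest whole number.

Let the plane be z = a·x + b·y + c.
Well B−Well A: 207a + 99b = 204.5;  Well C−Well A: 347a + 362b = 347.8.
Solving gives a = 0.97575, b = 0.02546.
Then c = 727.9 − a·172 − b·21 = 559.54.
At (274, 577): z = 267.4 + 14.7 + 559.54 = 841.6 m.

842 m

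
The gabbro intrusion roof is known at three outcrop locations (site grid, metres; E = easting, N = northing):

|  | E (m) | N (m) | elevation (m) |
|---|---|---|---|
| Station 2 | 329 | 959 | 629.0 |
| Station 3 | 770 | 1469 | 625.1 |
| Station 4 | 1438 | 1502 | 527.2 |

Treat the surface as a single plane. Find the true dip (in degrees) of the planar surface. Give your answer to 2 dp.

Two edge vectors: Station 2→Station 3 = (441, 510, -3.9), Station 2→Station 4 = (1109, 543, -101.8).
Normal n = (Station 2→Station 3) × (Station 2→Station 4) = (-49800.3, 40568.7, -326127).
So ∂z/∂E = −n_x/n_z = −0.15270 and ∂z/∂N = −n_y/n_z = 0.12440.
Gradient magnitude |∇z| = √(a² + b²) = √(0.02332 + 0.01547) = 0.19696.
True dip = arctan(0.19696) = 11.14°, dipping toward SE (azimuth ≈ 129°).

11.14°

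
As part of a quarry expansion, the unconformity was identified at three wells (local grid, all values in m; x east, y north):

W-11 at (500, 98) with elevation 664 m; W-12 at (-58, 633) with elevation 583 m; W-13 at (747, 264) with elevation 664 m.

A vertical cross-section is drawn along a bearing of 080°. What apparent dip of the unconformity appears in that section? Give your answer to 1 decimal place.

2.5°

Two edge vectors: W-11→W-12 = (-558, 535, -81), W-11→W-13 = (247, 166, 0).
Normal n = (W-11→W-12) × (W-11→W-13) = (13446, -20007, -224773).
So ∂z/∂x = −n_x/n_z = 0.05982 and ∂z/∂y = −n_y/n_z = −0.08901.
Unit vector along 080° is (sin 80°, cos 80°) = (0.9848, 0.1736).
Slope in that direction = a·(0.9848) + b·(0.1736) = 0.04346.
Apparent dip = arctan|0.04346| = 2.5° (true dip is 6.1°, so apparent ≤ true as expected).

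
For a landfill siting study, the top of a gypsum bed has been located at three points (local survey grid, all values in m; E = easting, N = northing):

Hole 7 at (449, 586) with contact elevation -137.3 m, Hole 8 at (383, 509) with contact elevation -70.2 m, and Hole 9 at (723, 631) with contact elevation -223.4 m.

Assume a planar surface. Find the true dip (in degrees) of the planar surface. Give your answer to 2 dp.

Let the plane be z = a·E + b·N + c.
Hole 8−Hole 7: −66a − 77b = 67.1;  Hole 9−Hole 7: 274a + 45b = −86.1.
Solving gives a = −0.19915, b = −0.70073.
Gradient magnitude |∇z| = √(a² + b²) = √(0.03966 + 0.49102) = 0.72848.
True dip = arctan(0.72848) = 36.07°, dipping toward NNE (azimuth ≈ 016°).

36.07°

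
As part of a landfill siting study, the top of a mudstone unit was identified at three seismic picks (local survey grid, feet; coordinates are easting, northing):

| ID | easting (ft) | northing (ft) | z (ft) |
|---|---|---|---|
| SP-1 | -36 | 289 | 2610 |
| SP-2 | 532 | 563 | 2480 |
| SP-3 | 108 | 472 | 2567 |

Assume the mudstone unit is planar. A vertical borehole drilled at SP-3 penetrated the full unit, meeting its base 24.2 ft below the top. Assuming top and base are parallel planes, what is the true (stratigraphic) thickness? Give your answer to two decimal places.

Let the plane be z = a·easting + b·northing + c.
SP-2−SP-1: 568a + 274b = −130;  SP-3−SP-1: 144a + 183b = −43.
Solving gives a = −0.18621, b = −0.08845.
|∇z| = √(a²+b²) = 0.20615, so dip δ = arctan(0.20615) = 11.65°.
True thickness = vertical thickness × cos δ = 24.2 × cos 11.65° = 23.70 ft.

23.70 ft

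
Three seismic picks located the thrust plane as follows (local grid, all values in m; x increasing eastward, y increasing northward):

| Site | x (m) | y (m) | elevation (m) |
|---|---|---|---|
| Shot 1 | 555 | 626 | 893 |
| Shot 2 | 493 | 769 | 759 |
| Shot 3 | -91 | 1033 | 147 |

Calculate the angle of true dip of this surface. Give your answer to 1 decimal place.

44.5°

Let the plane be z = a·x + b·y + c.
Shot 2−Shot 1: −62a + 143b = −134;  Shot 3−Shot 1: −646a + 407b = −746.
Solving gives a = 0.77654, b = −0.60038.
Gradient magnitude |∇z| = √(a² + b²) = √(0.60301 + 0.36046) = 0.98157.
True dip = arctan(0.98157) = 44.5°, dipping toward NW (azimuth ≈ 308°).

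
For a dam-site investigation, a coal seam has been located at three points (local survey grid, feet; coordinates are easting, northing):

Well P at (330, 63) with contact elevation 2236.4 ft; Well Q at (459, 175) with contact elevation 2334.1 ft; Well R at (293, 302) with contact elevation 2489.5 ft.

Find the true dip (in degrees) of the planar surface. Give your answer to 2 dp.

Two edge vectors: Well P→Well Q = (129, 112, 97.7), Well P→Well R = (-37, 239, 253.1).
Normal n = (Well P→Well Q) × (Well P→Well R) = (4996.9, -36264.8, 34975).
So ∂z/∂easting = −n_x/n_z = −0.14287 and ∂z/∂northing = −n_y/n_z = 1.03688.
Gradient magnitude |∇z| = √(a² + b²) = √(0.02041 + 1.07512) = 1.04667.
True dip = arctan(1.04667) = 46.31°, dipping toward S (azimuth ≈ 172°).

46.31°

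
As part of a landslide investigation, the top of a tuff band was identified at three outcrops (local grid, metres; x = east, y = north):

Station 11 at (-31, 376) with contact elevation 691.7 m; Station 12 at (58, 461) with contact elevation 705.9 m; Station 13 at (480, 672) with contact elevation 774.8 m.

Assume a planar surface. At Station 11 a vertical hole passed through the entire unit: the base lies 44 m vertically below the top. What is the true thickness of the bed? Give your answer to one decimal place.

43.4 m

Let the plane be z = a·x + b·y + c.
Station 12−Station 11: 89a + 85b = 14.2;  Station 13−Station 11: 511a + 296b = 83.1.
Solving gives a = 0.16736, b = −0.00817.
|∇z| = √(a²+b²) = 0.16756, so dip δ = arctan(0.16756) = 9.51°.
True thickness = vertical thickness × cos δ = 44 × cos 9.51° = 43.4 m.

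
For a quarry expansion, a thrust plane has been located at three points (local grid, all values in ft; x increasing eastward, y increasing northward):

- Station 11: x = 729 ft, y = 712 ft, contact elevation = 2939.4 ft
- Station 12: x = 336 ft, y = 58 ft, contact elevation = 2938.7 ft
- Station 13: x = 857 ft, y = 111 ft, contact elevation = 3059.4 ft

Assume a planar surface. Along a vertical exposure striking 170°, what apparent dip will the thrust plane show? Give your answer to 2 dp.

Two edge vectors: Station 11→Station 12 = (-393, -654, -0.7), Station 11→Station 13 = (128, -601, 120).
Normal n = (Station 11→Station 12) × (Station 11→Station 13) = (-78900.7, 47070.4, 319905).
So ∂z/∂x = −n_x/n_z = 0.24664 and ∂z/∂y = −n_y/n_z = −0.14714.
Unit vector along 170° is (sin 170°, cos 170°) = (0.1736, -0.9848).
Slope in that direction = a·(0.1736) + b·(-0.9848) = 0.18773.
Apparent dip = arctan|0.18773| = 10.63° (true dip is 16.0°, so apparent ≤ true as expected).

10.63°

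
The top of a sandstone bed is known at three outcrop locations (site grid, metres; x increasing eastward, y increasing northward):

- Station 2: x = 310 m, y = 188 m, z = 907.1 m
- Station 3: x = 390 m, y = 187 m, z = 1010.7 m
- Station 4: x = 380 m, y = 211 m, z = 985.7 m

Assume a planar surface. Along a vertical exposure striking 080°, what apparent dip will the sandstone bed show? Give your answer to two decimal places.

49.76°

Two edge vectors: Station 2→Station 3 = (80, -1, 103.6), Station 2→Station 4 = (70, 23, 78.6).
Normal n = (Station 2→Station 3) × (Station 2→Station 4) = (-2461.4, 964, 1910).
So ∂z/∂x = −n_x/n_z = 1.28869 and ∂z/∂y = −n_y/n_z = −0.50471.
Unit vector along 080° is (sin 80°, cos 80°) = (0.9848, 0.1736).
Slope in that direction = a·(0.9848) + b·(0.1736) = 1.18147.
Apparent dip = arctan|1.18147| = 49.76° (true dip is 54.2°, so apparent ≤ true as expected).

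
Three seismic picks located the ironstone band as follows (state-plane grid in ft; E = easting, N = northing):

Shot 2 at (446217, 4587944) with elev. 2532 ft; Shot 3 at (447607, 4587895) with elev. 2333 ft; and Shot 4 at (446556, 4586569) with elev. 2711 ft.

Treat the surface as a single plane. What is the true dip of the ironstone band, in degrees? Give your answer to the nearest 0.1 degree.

12.6°

Two edge vectors: Shot 2→Shot 3 = (1390, -49, -199), Shot 2→Shot 4 = (339, -1375, 179).
Normal n = (Shot 2→Shot 3) × (Shot 2→Shot 4) = (-282396, -316271, -1894639).
So ∂z/∂E = −n_x/n_z = −0.14905 and ∂z/∂N = −n_y/n_z = −0.16693.
Gradient magnitude |∇z| = √(a² + b²) = √(0.02222 + 0.02787) = 0.22379.
True dip = arctan(0.22379) = 12.6°, dipping toward NE (azimuth ≈ 042°).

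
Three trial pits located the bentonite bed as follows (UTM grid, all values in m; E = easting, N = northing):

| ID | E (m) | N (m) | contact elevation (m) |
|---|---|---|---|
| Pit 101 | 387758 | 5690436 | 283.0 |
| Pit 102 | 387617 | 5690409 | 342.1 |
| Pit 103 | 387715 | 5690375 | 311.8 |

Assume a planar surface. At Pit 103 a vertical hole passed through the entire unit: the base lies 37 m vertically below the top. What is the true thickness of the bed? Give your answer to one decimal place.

34.0 m

Two edge vectors: Pit 101→Pit 102 = (-141, -27, 59.1), Pit 101→Pit 103 = (-43, -61, 28.8).
Normal n = (Pit 101→Pit 102) × (Pit 101→Pit 103) = (2827.5, 1519.5, 7440).
So ∂z/∂E = −n_x/n_z = −0.38004 and ∂z/∂N = −n_y/n_z = −0.20423.
|∇z| = √(a²+b²) = 0.43144, so dip δ = arctan(0.43144) = 23.34°.
True thickness = vertical thickness × cos δ = 37 × cos 23.34° = 34.0 m.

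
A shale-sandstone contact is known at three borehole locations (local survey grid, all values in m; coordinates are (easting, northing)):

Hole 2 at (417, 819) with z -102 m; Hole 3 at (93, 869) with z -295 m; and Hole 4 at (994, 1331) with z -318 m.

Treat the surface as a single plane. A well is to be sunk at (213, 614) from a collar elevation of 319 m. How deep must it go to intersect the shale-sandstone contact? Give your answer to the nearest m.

322 m

Two edge vectors: Hole 2→Hole 3 = (-324, 50, -193), Hole 2→Hole 4 = (577, 512, -216).
Normal n = (Hole 2→Hole 3) × (Hole 2→Hole 4) = (88016, -181345, -194738).
So ∂z/∂E = −n_x/n_z = 0.45197 and ∂z/∂N = −n_y/n_z = −0.93123.
Intercept c from Hole 2: -102 − 188.47 + 762.67 = 472.20.
At (213, 614): z_contact = 96.3 − 571.8 + 472.20 = -3.3 m.
Depth below ground = 319 − (-3.3) = 322 m.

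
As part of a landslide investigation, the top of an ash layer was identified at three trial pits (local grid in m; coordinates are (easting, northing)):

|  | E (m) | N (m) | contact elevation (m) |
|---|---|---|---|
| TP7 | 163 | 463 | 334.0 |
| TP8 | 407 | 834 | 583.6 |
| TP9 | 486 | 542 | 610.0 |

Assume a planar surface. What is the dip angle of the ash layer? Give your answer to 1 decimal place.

Two edge vectors: TP7→TP8 = (244, 371, 249.6), TP7→TP9 = (323, 79, 276).
Normal n = (TP7→TP8) × (TP7→TP9) = (82677.6, 13276.8, -100557).
So ∂z/∂E = −n_x/n_z = 0.82220 and ∂z/∂N = −n_y/n_z = 0.13203.
Gradient magnitude |∇z| = √(a² + b²) = √(0.67601 + 0.01743) = 0.83273.
True dip = arctan(0.83273) = 39.8°, dipping toward W (azimuth ≈ 261°).

39.8°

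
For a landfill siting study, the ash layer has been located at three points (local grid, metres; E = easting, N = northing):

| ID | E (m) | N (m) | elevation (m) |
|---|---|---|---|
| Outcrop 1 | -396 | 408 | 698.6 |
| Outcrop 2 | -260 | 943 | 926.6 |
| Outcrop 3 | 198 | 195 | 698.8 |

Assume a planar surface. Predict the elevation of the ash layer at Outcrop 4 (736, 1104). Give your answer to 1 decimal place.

1129.3 m

Let the plane be z = a·E + b·N + c.
Outcrop 2−Outcrop 1: 136a + 535b = 228;  Outcrop 3−Outcrop 1: 594a − 213b = 0.2.
Solving gives a = 0.140360, b = 0.390488.
Then c = 698.6 − a·-396 − b·408 = 594.86.
At (736, 1104): z = 103.3 + 431.1 + 594.86 = 1129.3 m.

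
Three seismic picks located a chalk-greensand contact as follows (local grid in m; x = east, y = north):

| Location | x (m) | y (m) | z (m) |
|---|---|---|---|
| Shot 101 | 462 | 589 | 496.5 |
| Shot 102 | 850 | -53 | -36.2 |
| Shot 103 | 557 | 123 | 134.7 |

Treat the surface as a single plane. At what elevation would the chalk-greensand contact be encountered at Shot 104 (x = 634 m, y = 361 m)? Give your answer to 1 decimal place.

Let the plane be z = a·x + b·y + c.
Shot 102−Shot 101: 388a − 642b = −532.7;  Shot 103−Shot 101: 95a − 466b = −361.8.
Solving gives a = −0.13322, b = 0.74924.
Then c = 496.5 − a·462 − b·589 = 116.75.
At (634, 361): z = −84.5 + 270.5 + 116.75 = 302.8 m.

302.8 m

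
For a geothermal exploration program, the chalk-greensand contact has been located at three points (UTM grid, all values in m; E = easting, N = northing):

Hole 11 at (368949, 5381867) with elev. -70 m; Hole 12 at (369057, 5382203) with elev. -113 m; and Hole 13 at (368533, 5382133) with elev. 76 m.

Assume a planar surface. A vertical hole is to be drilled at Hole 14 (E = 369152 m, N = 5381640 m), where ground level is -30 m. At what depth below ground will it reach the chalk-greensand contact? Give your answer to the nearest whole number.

Two edge vectors: Hole 11→Hole 12 = (108, 336, -43), Hole 11→Hole 13 = (-416, 266, 146).
Normal n = (Hole 11→Hole 12) × (Hole 11→Hole 13) = (60494, 2120, 168504).
So ∂z/∂E = −n_x/n_z = −0.35900631 and ∂z/∂N = −n_y/n_z = −0.01258130.
Intercept c from Hole 11: -70 + 132455.02 + 67710.90 = 200095.92.
At (369152, 5381640): z_contact = −132527.9 − 67708.0 + 200095.92 = -140.0 m.
Depth below ground = -30 − (-140.0) = 110 m.

110 m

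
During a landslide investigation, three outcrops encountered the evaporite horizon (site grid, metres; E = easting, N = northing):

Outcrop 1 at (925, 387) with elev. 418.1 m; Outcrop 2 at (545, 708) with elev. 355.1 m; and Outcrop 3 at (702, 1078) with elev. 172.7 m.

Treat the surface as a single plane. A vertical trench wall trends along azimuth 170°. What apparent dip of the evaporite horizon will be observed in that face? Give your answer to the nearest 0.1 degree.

20.6°

Let the plane be z = a·E + b·N + c.
Outcrop 2−Outcrop 1: −380a + 321b = −63;  Outcrop 3−Outcrop 1: −223a + 691b = −245.4.
Solving gives a = −0.18451, b = −0.41468.
Unit vector along 170° is (sin 170°, cos 170°) = (0.1736, -0.9848).
Slope in that direction = a·(0.1736) + b·(-0.9848) = 0.37634.
Apparent dip = arctan|0.37634| = 20.6° (true dip is 24.4°, so apparent ≤ true as expected).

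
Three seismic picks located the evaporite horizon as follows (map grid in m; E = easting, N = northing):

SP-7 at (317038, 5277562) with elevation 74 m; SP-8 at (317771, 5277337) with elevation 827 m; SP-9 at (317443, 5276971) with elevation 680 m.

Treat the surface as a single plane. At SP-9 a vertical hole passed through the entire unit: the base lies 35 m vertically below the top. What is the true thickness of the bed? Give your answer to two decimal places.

24.87 m

Let the plane be z = a·E + b·N + c.
SP-8−SP-7: 733a − 225b = 753;  SP-9−SP-7: 405a − 591b = 606.
Solving gives a = 0.90235, b = −0.40702.
|∇z| = √(a²+b²) = 0.98990, so dip δ = arctan(0.98990) = 44.71°.
True thickness = vertical thickness × cos δ = 35 × cos 44.71° = 24.87 m.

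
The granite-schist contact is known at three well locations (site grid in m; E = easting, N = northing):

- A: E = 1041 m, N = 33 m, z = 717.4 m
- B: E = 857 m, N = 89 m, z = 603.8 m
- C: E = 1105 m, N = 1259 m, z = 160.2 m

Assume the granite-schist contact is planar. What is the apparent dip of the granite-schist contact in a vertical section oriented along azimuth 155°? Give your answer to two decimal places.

Let the plane be z = a·E + b·N + c.
B−A: −184a + 56b = −113.6;  C−A: 64a + 1226b = −557.2.
Solving gives a = 0.47158, b = −0.47910.
Unit vector along 155° is (sin 155°, cos 155°) = (0.4226, -0.9063).
Slope in that direction = a·(0.4226) + b·(-0.9063) = 0.63351.
Apparent dip = arctan|0.63351| = 32.35° (true dip is 33.9°, so apparent ≤ true as expected).

32.35°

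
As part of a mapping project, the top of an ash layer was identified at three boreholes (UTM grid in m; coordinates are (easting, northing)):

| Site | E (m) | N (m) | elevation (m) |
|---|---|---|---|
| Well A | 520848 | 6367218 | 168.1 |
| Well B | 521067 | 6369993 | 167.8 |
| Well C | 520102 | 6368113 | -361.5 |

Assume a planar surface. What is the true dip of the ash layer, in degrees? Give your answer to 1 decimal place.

Let the plane be z = a·E + b·N + c.
Well B−Well A: 219a + 2775b = −0.3;  Well C−Well A: −746a + 895b = −529.6.
Solving gives a = 0.64840, b = −0.05128.
Gradient magnitude |∇z| = √(a² + b²) = √(0.42042 + 0.00263) = 0.65042.
True dip = arctan(0.65042) = 33.0°, dipping toward W (azimuth ≈ 275°).

33.0°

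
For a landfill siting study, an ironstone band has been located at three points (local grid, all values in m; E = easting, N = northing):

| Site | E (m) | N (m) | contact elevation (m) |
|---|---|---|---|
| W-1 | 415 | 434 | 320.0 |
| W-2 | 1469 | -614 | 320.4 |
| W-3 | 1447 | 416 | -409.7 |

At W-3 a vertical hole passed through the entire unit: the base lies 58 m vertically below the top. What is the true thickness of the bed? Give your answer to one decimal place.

40.6 m

Let the plane be z = a·E + b·N + c.
W-2−W-1: 1054a − 1048b = 0.4;  W-3−W-1: 1032a − 18b = −729.7.
Solving gives a = −0.71971, b = −0.72421.
|∇z| = √(a²+b²) = 1.02101, so dip δ = arctan(1.02101) = 45.60°.
True thickness = vertical thickness × cos δ = 58 × cos 45.60° = 40.6 m.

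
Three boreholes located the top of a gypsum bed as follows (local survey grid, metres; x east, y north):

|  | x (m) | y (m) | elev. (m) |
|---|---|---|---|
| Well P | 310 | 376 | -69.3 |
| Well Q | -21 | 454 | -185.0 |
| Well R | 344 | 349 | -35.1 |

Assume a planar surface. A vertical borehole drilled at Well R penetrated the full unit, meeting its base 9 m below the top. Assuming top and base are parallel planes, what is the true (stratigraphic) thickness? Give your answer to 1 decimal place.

5.8 m

Let the plane be z = a·x + b·y + c.
Well Q−Well P: −331a + 78b = −115.7;  Well R−Well P: 34a − 27b = 34.2.
Solving gives a = 0.07260, b = −1.17524.
|∇z| = √(a²+b²) = 1.17748, so dip δ = arctan(1.17748) = 49.66°.
True thickness = vertical thickness × cos δ = 9 × cos 49.66° = 5.8 m.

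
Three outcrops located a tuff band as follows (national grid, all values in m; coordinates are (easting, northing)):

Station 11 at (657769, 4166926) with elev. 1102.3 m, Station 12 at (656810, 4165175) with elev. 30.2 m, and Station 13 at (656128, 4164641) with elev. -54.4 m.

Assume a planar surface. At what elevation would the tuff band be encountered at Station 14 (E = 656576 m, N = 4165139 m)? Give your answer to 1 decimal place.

141.5 m

Two edge vectors: Station 11→Station 12 = (-959, -1751, -1072.1), Station 11→Station 13 = (-1641, -2285, -1156.7).
Normal n = (Station 11→Station 12) × (Station 11→Station 13) = (-424366.8, 650040.8, -682076).
So ∂z/∂E = −n_x/n_z = −0.622169377 and ∂z/∂N = −n_y/n_z = 0.953032800.
Intercept c from Station 11: 1102.3 + 409243.73 − 3971217.15 = −3560871.12.
At (656576, 4165139): z = −408501.5 + 3969514.1 − 3560871.12 = 141.5 m.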